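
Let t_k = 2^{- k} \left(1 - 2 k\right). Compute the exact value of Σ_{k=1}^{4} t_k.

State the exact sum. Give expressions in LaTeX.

Step 1: r(k) = (2*k + 1)/(2*(2*k - 1)).
Gosper form: A/B · C(k+1)/C(k) with A=1/2, B=1, C=k - 1/2.
Key eq: (1/2)·f(k+1) = (1)·f(k) + (k - 1/2).
Bound: deg f ≤ 1.
Solving with deg f ≤ 1: f(k) = -2*k - 1.
Get s_k = R·t_k = 2*(2*k + 1)/2**k with R(k) = B(k−1)f(k)/C(k) = -2*(2*k + 1)/(2*k - 1).
Verify: (1 - 2*k)/2**k matches t_k.
Evaluate s at k=5 and k=1: 11/16 and 3; difference -37/16.

Σ = -37/16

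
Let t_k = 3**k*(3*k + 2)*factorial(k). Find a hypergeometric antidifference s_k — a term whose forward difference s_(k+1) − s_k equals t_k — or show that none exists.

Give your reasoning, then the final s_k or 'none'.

The ratio is 3*(k + 1)*(3*k + 5)/(3*k + 2).
Gosper form: A/B · C(k+1)/C(k) with A=3*k + 3, B=1, C=k + 2/3.
Need (3*k + 3)·f(k+1) − (1)·f(k) = k + 2/3.
Degrees (1,0,1) ⇒ d ≤ 0.
Match coefficients ⇒ f(k) = 1/3.
So s_k = (B(k−1)f/C)·t_k = (1/(3*k + 2))·t_k = 3**k*factorial(k).
Δs = 3**k*(3*k + 2)*factorial(k), as required.

s_k = 3**k*factorial(k)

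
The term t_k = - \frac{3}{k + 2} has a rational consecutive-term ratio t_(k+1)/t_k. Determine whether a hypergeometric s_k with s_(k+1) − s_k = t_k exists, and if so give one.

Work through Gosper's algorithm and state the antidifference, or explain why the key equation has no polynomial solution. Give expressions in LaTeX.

none — t_k is not Gosper-summable

The ratio is (k + 2)/(k + 3).
A = k + 2, B = k + 3, C = 1.
Set up (k + 2)·f(k+1) − (k + 2)·f(k) − (1) = 0.
Bound: deg f ≤ 0.
Put f(k) = c0: A·f(k+1) − B(k−1)·f(k) − C = -1; need -1 = 0 — inconsistent ⇒ no f, not summable.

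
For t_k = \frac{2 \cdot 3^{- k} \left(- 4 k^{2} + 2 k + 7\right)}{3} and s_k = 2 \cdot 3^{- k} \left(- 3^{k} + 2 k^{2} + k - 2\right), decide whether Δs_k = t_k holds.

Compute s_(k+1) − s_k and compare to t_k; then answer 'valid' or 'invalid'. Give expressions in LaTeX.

s_(k+1) = 2*(-3*3**k + 2*k**2 + 5*k + 1)/(3*3**k)
s_(k+1) − s_k = 2*(-4*k**2 + 2*k + 7)/(3*3**k)
(s_(k+1) − s_k) − t_k = 0

valid (s_(k+1) − s_k reduces to t_k)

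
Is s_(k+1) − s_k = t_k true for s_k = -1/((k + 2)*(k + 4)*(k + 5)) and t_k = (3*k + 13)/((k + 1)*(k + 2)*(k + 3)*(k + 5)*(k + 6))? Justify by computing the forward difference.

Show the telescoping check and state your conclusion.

Invalid: residual 6*(-2*k - 7)/(k**6 + 21*k**5 + 175*k**4 + 735*k**3 + 1624*k**2 + 1764*k + 720) ≠ 0.

s_(k+1) = -1/((k + 3)*(k + 5)*(k + 6))
s_(k+1) − s_k = (3*k + 10)/(k**5 + 20*k**4 + 155*k**3 + 580*k**2 + 1044*k + 720)
(s_(k+1) − s_k) − t_k = 6*(-2*k - 7)/(k**6 + 21*k**5 + 175*k**4 + 735*k**3 + 1624*k**2 + 1764*k + 720)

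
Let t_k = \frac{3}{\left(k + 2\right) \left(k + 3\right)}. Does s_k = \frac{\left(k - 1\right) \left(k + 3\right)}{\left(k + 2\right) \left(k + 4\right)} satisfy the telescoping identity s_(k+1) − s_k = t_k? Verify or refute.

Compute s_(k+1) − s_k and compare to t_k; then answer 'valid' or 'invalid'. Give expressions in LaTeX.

s_(k+1) = k*(k + 4)/((k + 3)*(k + 5))
s_(k+1) − s_k = (4*k**2 + 26*k + 45)/(k**4 + 14*k**3 + 71*k**2 + 154*k + 120)
(s_(k+1) − s_k) − t_k = (k**2 - k - 15)/(k**4 + 14*k**3 + 71*k**2 + 154*k + 120)

Invalid: residual \frac{k^{2} - k - 15}{k^{4} + 14 k^{3} + 71 k^{2} + 154 k + 120} ≠ 0.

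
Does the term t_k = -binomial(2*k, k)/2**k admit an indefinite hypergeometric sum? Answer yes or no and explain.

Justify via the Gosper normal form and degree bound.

No. Not Gosper-summable.

Ratio r(k) = (2*k + 1)/(k + 1).
Take A(k)=2*k + 1, B(k)=k + 1, C(k)=1.
Set up (2*k + 1)·f(k+1) − (k)·f(k) − (1) = 0.
deg f ≤ -1 (via 1,1,0).
Negative degree bound (-1): no f exists, t_k not Gosper-summable.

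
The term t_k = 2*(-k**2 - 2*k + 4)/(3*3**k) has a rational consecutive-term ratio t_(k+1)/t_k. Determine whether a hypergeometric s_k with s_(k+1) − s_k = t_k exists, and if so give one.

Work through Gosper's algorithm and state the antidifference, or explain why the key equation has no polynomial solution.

The ratio is (k**2 + 4*k - 1)/(3*(k**2 + 2*k - 4)).
Normal form (A,B,C) = (1/3, 1, k**2 + 2*k - 4).
Solve (1/3)·f(k+1) − (1)·f(k) = k**2 + 2*k - 4.
Degrees (0,0,2) ⇒ d ≤ 2.
Solve for f: f(k) = -3*(k**2 + 3*k - 2)/2 (degree 2 ≤ 2).
Certificate R = B(k−1)f/C = -3*(k**2 + 3*k - 2)/(2*(k**2 + 2*k - 4)) gives s_k = (k**2 + 3*k - 2)/3**k.
s_(k+1) − s_k = 2*(-k**2 - 2*k + 4)/(3*3**k) = t_k.

s_k = (k**2 + 3*k - 2)/3**k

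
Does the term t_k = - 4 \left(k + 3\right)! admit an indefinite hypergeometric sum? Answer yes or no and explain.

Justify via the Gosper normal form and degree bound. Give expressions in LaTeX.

No. Not Gosper-summable.

r(k) = k + 4 after simplifying.
Gosper form: A/B · C(k+1)/C(k) with A=k + 4, B=1, C=1.
Solve (k + 4)·f(k+1) − (1)·f(k) = 1.
deg f ≤ -1 (via 1,0,0).
Bound -1 < 0, so the key equation has no polynomial solution.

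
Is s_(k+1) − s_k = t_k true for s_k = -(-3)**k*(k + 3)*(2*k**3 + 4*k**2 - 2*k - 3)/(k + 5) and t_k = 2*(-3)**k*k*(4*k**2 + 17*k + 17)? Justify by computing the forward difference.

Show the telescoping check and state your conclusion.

s_(k+1) = 3*(-3)**k*(2*k**4 + 18*k**3 + 52*k**2 + 49*k + 4)/(k + 6)
s_(k+1) − s_k = (-3)**k*(8*k**5 + 106*k**4 + 496*k**3 + 978*k**2 + 684*k + 6)/(k**2 + 11*k + 30)
(s_(k+1) − s_k) − t_k = (-3)**k*(-16*k**4 - 152*k**3 - 416*k**2 - 336*k + 6)/(k**2 + 11*k + 30)

Invalid: residual (-3)**k*(-16*k**4 - 152*k**3 - 416*k**2 - 336*k + 6)/(k**2 + 11*k + 30) ≠ 0.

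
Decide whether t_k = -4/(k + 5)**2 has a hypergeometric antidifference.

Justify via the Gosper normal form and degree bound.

No — t_k has no hypergeometric antidifference.

Ratio r(k) = (k + 5)**2/(k + 6)**2.
Normal form (A,B,C) = (k**2 + 10*k + 25, k**2 + 12*k + 36, 1).
Solve (k**2 + 10*k + 25)·f(k+1) − (k**2 + 10*k + 25)·f(k) = 1.
d = 0 from the (2,2,0) case.
Write f(k) = c0. Then LHS − RHS = -1, requiring -1 = 0: contradictory. No certificate.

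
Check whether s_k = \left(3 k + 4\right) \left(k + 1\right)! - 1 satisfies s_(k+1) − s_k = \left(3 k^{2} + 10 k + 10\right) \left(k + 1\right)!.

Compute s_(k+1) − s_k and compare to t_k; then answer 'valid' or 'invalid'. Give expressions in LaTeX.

s_(k+1) = (3*k + 7)*factorial(k + 2) - 1
s_(k+1) − s_k = (3*k**2 + 10*k + 10)*factorial(k + 1)
(s_(k+1) − s_k) − t_k = 0

valid; difference matches t_k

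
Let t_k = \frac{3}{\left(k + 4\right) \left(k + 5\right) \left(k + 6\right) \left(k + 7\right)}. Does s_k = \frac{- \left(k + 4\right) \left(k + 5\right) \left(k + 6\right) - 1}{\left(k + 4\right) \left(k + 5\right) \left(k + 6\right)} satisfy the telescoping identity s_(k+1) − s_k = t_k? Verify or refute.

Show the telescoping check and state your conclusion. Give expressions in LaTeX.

s_(k+1) = (-(k + 5)*(k + 6)*(k + 7) - 1)/((k + 5)*(k + 6)*(k + 7))
s_(k+1) − s_k = 3/(k**4 + 22*k**3 + 179*k**2 + 638*k + 840)
(s_(k+1) − s_k) − t_k = 0

valid; difference matches t_k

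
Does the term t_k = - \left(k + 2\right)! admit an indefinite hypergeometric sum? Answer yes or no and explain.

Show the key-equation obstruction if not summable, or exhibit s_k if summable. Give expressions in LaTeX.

No; the degree bound rules out any f.

t_(k+1)/t_k = k + 3.
Normal form (A,B,C) = (k + 3, 1, 1).
f must satisfy (k + 3)·f(k+1) − (1)·f(k) = 1.
deg f ≤ -1 (via 1,0,0).
d = -1 < 0 ⇒ no nonzero polynomial f; not summable.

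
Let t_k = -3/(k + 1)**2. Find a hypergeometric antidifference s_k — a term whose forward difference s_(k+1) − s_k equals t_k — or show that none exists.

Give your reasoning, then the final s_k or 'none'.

t_(k+1)/t_k = (k + 1)**2/(k + 2)**2.
Take A(k)=k**2 + 2*k + 1, B(k)=k**2 + 4*k + 4, C(k)=1.
Need (k**2 + 2*k + 1)·f(k+1) − (k**2 + 2*k + 1)·f(k) = 1.
deg f ≤ 0 (via 2,2,0).
f = c0 ⇒ A·f(k+1) − B(k−1)·f(k) − C = -1. The system {-1 = 0} is inconsistent; no antidifference.

no hypergeometric antidifference exists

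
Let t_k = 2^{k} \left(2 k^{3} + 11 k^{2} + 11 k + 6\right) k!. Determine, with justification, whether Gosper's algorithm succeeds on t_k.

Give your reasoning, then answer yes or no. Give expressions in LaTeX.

Yes. s_k = 2^{k} \left(k^{2} + 3 k - 2\right) k!.

Step 1: r(k) = 2*(2*k**4 + 19*k**3 + 56*k**2 + 69*k + 30)/(2*k**3 + 11*k**2 + 11*k + 6).
A = 2*k + 2, B = 1, C = k**3 + 11*k**2/2 + 11*k/2 + 3.
f must satisfy (2*k + 2)·f(k+1) − (1)·f(k) = k**3 + 11*k**2/2 + 11*k/2 + 3.
Degrees (1,0,3) ⇒ d ≤ 2.
A polynomial solution: f(k) = (k**2 + 3*k - 2)/2.
Then R = B(k−1)f/C = (k**2 + 3*k - 2)/(2*k**3 + 11*k**2 + 11*k + 6), so s_k = R(k)·t_k = 2**k*(k**2 + 3*k - 2)*factorial(k).
Verify: 2**k*(2*k**3 + 11*k**2 + 11*k + 6)*factorial(k) matches t_k.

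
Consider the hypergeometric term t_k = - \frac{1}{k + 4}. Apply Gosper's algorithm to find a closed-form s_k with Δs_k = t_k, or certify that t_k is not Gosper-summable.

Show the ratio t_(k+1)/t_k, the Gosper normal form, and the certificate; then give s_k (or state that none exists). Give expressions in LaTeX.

Ratio r(k) = (k + 4)/(k + 5).
Factor: A=k + 4; B=k + 5; C=1.
Key eq: (k + 4)·f(k+1) = (k + 4)·f(k) + (1).
Bound: deg f ≤ 0.
Generic f = c0 gives residual -1; -1 = 0 cannot hold, so t_k is not Gosper-summable.

none — t_k is not Gosper-summable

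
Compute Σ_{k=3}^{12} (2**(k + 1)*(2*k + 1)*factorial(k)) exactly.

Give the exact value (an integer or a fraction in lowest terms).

Compute t_(k+1)/t_k: get 2*(k + 1)*(2*k + 3)/(2*k + 1).
So A=2*k + 2 and B=1, with C=k + 1/2.
Set up (2*k + 2)·f(k+1) − (1)·f(k) − (k + 1/2) = 0.
Degrees (1,0,1) ⇒ d ≤ 0.
Solve for f: f(k) = 1/2 (degree 0 ≤ 0).
R(k) = B(k−1)·f(k)/C(k) = 1/(2*k + 1); s_k = R·t_k = 2**(k + 1)*factorial(k).
Check: Δs_k = 2**(k + 1)*(2*k + 1)*factorial(k). ✓
Telescoping: Σ = s_(13) − s_(3) = 102023508787200 − (96) = 102023508787104.

Σ = 102023508787104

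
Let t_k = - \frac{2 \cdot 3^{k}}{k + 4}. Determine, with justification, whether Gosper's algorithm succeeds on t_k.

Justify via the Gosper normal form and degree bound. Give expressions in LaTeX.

The ratio is 3*(k + 4)/(k + 5).
Normal form (A,B,C) = (3*k + 12, k + 5, 1).
Solve (3*k + 12)·f(k+1) − (k + 4)·f(k) = 1.
Bound: deg f ≤ -1.
Negative degree bound (-1): no f exists, t_k not Gosper-summable.

No — negative degree bound, so no certificate f.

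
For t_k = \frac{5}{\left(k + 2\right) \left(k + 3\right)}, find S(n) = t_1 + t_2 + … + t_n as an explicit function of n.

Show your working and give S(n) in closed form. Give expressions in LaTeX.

Ratio r(k) = (k + 2)/(k + 4).
Factor: A=k + 2; B=k + 4; C=1.
Key eq: (k + 2)·f(k+1) = (k + 3)·f(k) + (1).
d = 1 from the (1,1,0) case.
Solve for f: f(k) = k/2 (degree 1 ≤ 1).
Certificate R = B(k−1)f/C = k*(k + 3)/2 gives s_k = 5*k/(2*(k + 2)).
s_(k+1) − s_k = 5/(k**2 + 5*k + 6) = t_k.
Evaluate: s_(n+1) = 5*(n + 1)/(2*(n + 3)); subtract s_(1) = 5/6 ⇒ S(n) = 5*n/(3*(n + 3)).

S(n) = \frac{5 n}{3 \left(n + 3\right)}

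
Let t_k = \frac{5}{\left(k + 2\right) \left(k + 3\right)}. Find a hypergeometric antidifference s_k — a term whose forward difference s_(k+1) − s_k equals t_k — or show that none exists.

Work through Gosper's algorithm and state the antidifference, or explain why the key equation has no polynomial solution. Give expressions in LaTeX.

s_k = \frac{5 k}{2 \left(k + 2\right)}

Step 1: r(k) = (k + 2)/(k + 4).
Normal form (A,B,C) = (k + 2, k + 4, 1).
Set up (k + 2)·f(k+1) − (k + 3)·f(k) − (1) = 0.
deg f ≤ 1 (via 1,1,0).
Match coefficients ⇒ f(k) = k/2.
Then R = B(k−1)f/C = k*(k + 3)/2, so s_k = R(k)·t_k = 5*k/(2*(k + 2)).
Δs = 5/(k**2 + 5*k + 6), as required.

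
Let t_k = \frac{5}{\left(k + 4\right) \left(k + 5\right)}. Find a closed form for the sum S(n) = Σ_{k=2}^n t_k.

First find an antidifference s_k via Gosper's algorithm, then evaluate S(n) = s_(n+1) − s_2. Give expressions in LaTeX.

S(n) = \frac{5 \left(n - 1\right)}{6 \left(n + 5\right)}

Step 1: r(k) = (k + 4)/(k + 6).
Factor: A=k + 4; B=k + 6; C=1.
Solve (k + 4)·f(k+1) − (k + 5)·f(k) = 1.
Degrees (1,1,0) ⇒ d ≤ 1.
Coefficient equations give f(k) = k/4.
R(k) = B(k−1)·f(k)/C(k) = k*(k + 5)/4; s_k = R·t_k = 5*k/(4*(k + 4)).
Verify: 5/(k**2 + 9*k + 20) matches t_k.
Σ_(k=2)^n t_k = s_(n+1) − s_(2) = (5*(n + 1)/(4*(n + 5))) − (5/12), i.e. 5*(n - 1)/(6*(n + 5)).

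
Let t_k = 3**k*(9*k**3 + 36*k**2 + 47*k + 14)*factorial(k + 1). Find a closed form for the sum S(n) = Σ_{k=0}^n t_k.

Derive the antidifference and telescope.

S(n) = 9*3**n*n**4*factorial(n) + 48*3**n*n**3*factorial(n) + 87*3**n*n**2*factorial(n) + 60*3**n*n*factorial(n) + 12*3**n*factorial(n) + 2

Step 1: r(k) = 3*(9*k**4 + 81*k**3 + 272*k**2 + 398*k + 212)/(9*k**3 + 36*k**2 + 47*k + 14).
So A=3*k + 6 and B=1, with C=k**3 + 4*k**2 + 47*k/9 + 14/9.
Solve (3*k + 6)·f(k+1) − (1)·f(k) = k**3 + 4*k**2 + 47*k/9 + 14/9.
d = 2 from the (1,0,3) case.
Solve for f: f(k) = (k + 1)*(3*k - 2)/9 (degree 2 ≤ 2).
So s_k = (B(k−1)f/C)·t_k = ((k + 1)*(3*k - 2)/(9*k**3 + 36*k**2 + 47*k + 14))·t_k = 3**k*(k + 1)*(3*k - 2)*factorial(k + 1).
Δs = 3**k*(9*k**3 + 36*k**2 + 47*k + 14)*factorial(k + 1), as required.
Evaluate: s_(n+1) = 3**(n + 1)*(n + 2)*(3*n + 1)*factorial(n + 2); subtract s_(0) = -2 ⇒ S(n) = 9*3**n*n**4*factorial(n) + 48*3**n*n**3*factorial(n) + 87*3**n*n**2*factorial(n) + 60*3**n*n*factorial(n) + 12*3**n*factorial(n) + 2.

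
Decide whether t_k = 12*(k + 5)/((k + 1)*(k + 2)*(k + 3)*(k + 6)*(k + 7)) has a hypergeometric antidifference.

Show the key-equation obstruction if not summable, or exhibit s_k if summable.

Yes. s_k = k*(k**2 + 9*k + 20)/(3*(k**3 + 9*k**2 + 20*k + 12)).

Compute t_(k+1)/t_k: get (k + 1)*(k + 6)**2/((k + 4)*(k + 5)*(k + 8)).
So A=k + 1 and B=k + 8, with C=k**3 + 14*k**2 + 65*k + 100.
Key eq: (k + 1)·f(k+1) = (k + 7)·f(k) + (k**3 + 14*k**2 + 65*k + 100).
deg f ≤ 6 (via 1,1,3).
Solve for f: f(k) = k*(k + 3)*(k + 4)**2*(k + 5)**2/36 (degree 6 ≤ 6).
R(k) = B(k−1)·f(k)/C(k) = k*(k + 3)*(k + 4)*(k + 7)/36; s_k = R·t_k = k*(k**2 + 9*k + 20)/(3*(k**3 + 9*k**2 + 20*k + 12)).
Verify: 12*(k + 5)/(k**5 + 19*k**4 + 131*k**3 + 401*k**2 + 540*k + 252) matches t_k.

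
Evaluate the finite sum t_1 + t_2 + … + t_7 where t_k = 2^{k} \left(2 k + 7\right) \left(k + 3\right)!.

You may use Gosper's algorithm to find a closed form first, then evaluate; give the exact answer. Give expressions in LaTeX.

Σ = 10218700752

Ratio r(k) = 2*(k + 4)*(2*k + 9)/(2*k + 7).
Gosper form: A/B · C(k+1)/C(k) with A=2*k + 8, B=1, C=k + 7/2.
Solve (2*k + 8)·f(k+1) − (1)·f(k) = k + 7/2.
deg f ≤ 0 (via 1,0,1).
Match coefficients ⇒ f(k) = 1/2.
Then R = B(k−1)f/C = 1/(2*k + 7), so s_k = R(k)·t_k = 2**k*factorial(k + 3).
Verify: 2**k*(2*k + 7)*factorial(k + 3) matches t_k.
Telescoping: Σ = s_(8) − s_(1) = 10218700800 − (48) = 10218700752.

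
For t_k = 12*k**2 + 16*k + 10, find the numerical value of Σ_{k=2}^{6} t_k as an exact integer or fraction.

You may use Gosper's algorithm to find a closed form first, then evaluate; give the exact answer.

The ratio is (6*k**2 + 20*k + 19)/(6*k**2 + 8*k + 5).
Gosper form: A/B · C(k+1)/C(k) with A=1, B=1, C=k**2 + 4*k/3 + 5/6.
f must satisfy (1)·f(k+1) − (1)·f(k) = k**2 + 4*k/3 + 5/6.
From deg A=0, deg B=0, deg C=2: d=3.
Match coefficients ⇒ f(k) = k*(2*k**2 + k + 2)/6.
So s_k = (B(k−1)f/C)·t_k = (k*(2*k**2 + k + 2)/(6*k**2 + 8*k + 5))·t_k = 2*k*(2*k**2 + k + 2).
s_(k+1) − s_k = 12*k**2 + 16*k + 10 = t_k.
Σ_(k=2)^(6) t_k = s_(7) − s_(2) = 1498 − (48) = 1450.

Σ = 1450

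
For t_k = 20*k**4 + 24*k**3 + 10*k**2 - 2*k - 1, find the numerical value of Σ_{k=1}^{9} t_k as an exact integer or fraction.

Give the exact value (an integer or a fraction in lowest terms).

Σ = 358011

r(k) = (20*k**4 + 104*k**3 + 202*k**2 + 170*k + 51)/(20*k**4 + 24*k**3 + 10*k**2 - 2*k - 1) after simplifying.
Take A(k)=1, B(k)=1, C(k)=k**4 + 6*k**3/5 + k**2/2 - k/10 - 1/20.
Solve (1)·f(k+1) − (1)·f(k) = k**4 + 6*k**3/5 + k**2/2 - k/10 - 1/20.
deg f ≤ 5 (via 0,0,4).
Solve for f: f(k) = k*(4*k**4 - 4*k**3 - 2*k**2 + 1)/20 (degree 5 ≤ 5).
Certificate R = B(k−1)f/C = k*(4*k**4 - 4*k**3 - 2*k**2 + 1)/(20*k**4 + 24*k**3 + 10*k**2 - 2*k - 1) gives s_k = 4*k**5 - 4*k**4 - 2*k**3 + k.
Δs = 20*k**4 + 24*k**3 + 10*k**2 - 2*k - 1, as required.
Evaluate s at k=10 and k=1: 358010 and -1; difference 358011.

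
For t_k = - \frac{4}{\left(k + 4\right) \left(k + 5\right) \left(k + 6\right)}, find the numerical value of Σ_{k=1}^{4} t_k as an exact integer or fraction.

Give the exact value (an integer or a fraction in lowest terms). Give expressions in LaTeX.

Compute t_(k+1)/t_k: get (k + 4)/(k + 7).
So A=k + 4 and B=k + 7, with C=1.
Set up (k + 4)·f(k+1) − (k + 6)·f(k) − (1) = 0.
deg f ≤ 2 (via 1,1,0).
Solve for f: f(k) = k*(k + 9)/40 (degree 2 ≤ 2).
R(k) = B(k−1)·f(k)/C(k) = k*(k + 6)*(k + 9)/40; s_k = R·t_k = k*(-k - 9)/(10*(k + 4)*(k + 5)).
Verify: -4/(k**3 + 15*k**2 + 74*k + 120) matches t_k.
Sum = s_(5) − s_(1); s_(5) = -7/90, s_(1) = -1/30 ⇒ -2/45.

Σ = -2/45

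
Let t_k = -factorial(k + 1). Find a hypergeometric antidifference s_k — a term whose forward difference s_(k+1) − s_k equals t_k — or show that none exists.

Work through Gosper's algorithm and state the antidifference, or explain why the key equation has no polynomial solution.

not Gosper-summable; s_k does not exist

Ratio r(k) = k + 2.
So A=k + 2 and B=1, with C=1.
f must satisfy (k + 2)·f(k+1) − (1)·f(k) = 1.
d = -1 from the (1,0,0) case.
d = -1 < 0 ⇒ no nonzero polynomial f; not summable.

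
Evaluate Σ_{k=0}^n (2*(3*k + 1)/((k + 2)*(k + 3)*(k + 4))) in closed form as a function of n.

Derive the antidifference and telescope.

Step 1: r(k) = (k + 2)*(3*k + 4)/((k + 5)*(3*k + 1)).
Factor: A=k + 2; B=k + 5; C=k + 1/3.
Set up (k + 2)·f(k+1) − (k + 4)·f(k) − (k + 1/3) = 0.
Bound: deg f ≤ 2.
Coefficient equations give f(k) = k*(7*k - 1)/36.
Certificate R = B(k−1)f/C = k*(k + 4)*(7*k - 1)/(12*(3*k + 1)) gives s_k = k*(7*k - 1)/(6*(k + 2)*(k + 3)).
s_(k+1) − s_k = 2*(3*k + 1)/(k**3 + 9*k**2 + 26*k + 24) = t_k.
Telescope: S(n) = s_(n+1) − s_(0) = (7*n**2 + 13*n + 6)/(6*(n**2 + 7*n + 12)) − (0) = (7*n**2 + 13*n + 6)/(6*(n**2 + 7*n + 12)).

S(n) = (7*n**2 + 13*n + 6)/(6*(n**2 + 7*n + 12))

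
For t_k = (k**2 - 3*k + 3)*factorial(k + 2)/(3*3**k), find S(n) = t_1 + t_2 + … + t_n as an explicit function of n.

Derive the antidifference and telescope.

S(n) = 6 + n*factorial(n + 3)/(3*3**n) - factorial(n + 3)/3**n

The ratio is -(k + 3)*(3*k - (k + 1)**2)/(3*k**2 - 9*k + 9).
Normal form (A,B,C) = (k/3 + 1, 1, k**2 - 3*k + 3).
f must satisfy (k/3 + 1)·f(k+1) − (1)·f(k) = k**2 - 3*k + 3.
d = 1 from the (1,0,2) case.
Solving with deg f ≤ 1: f(k) = 3*(k - 4).
R(k) = B(k−1)·f(k)/C(k) = 3*(k - 4)/(k**2 - 3*k + 3); s_k = R·t_k = (k - 4)*factorial(k + 2)/3**k.
Check: Δs_k = (k**2 - 3*k + 3)*factorial(k + 2)/(3*3**k). ✓
Evaluate: s_(n+1) = 3**(-n - 1)*(n - 3)*factorial(n + 3); subtract s_(1) = -6 ⇒ S(n) = 6 + n*factorial(n + 3)/(3*3**n) - factorial(n + 3)/3**n.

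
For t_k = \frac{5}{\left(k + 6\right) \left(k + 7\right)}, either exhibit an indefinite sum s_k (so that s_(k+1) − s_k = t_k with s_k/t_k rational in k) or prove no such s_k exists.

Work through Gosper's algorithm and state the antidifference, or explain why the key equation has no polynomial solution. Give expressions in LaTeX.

t_(k+1)/t_k = (k + 6)/(k + 8).
Take A(k)=k + 6, B(k)=k + 8, C(k)=1.
Need (k + 6)·f(k+1) − (k + 7)·f(k) = 1.
From deg A=1, deg B=1, deg C=0: d=1.
Solve for f: f(k) = k/6 (degree 1 ≤ 1).
Get s_k = R·t_k = 5*k/(6*(k + 6)) with R(k) = B(k−1)f(k)/C(k) = k*(k + 7)/6.
Verify: 5/(k**2 + 13*k + 42) matches t_k.

s_k = \frac{5 k}{6 \left(k + 6\right)}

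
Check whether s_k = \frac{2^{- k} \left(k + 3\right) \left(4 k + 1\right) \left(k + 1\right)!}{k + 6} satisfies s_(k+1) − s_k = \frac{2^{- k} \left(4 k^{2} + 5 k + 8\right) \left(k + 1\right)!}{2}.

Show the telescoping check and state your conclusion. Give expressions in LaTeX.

Invalid: residual - \frac{3 \cdot 2^{- k} \left(4 k^{3} + 29 k^{2} + 30 k + 46\right) \left(k + 1\right)!}{2 \left(k + 6\right) \left(k + 7\right)} ≠ 0.

s_(k+1) = (k + 4)*(4*k + 5)*factorial(k + 2)/(2*2**k*(k + 7))
s_(k+1) − s_k = (4*k**4 + 45*k**3 + 154*k**2 + 224*k + 198)*factorial(k + 1)/(2*2**k*(k + 6)*(k + 7))
(s_(k+1) − s_k) − t_k = -3*(4*k**3 + 29*k**2 + 30*k + 46)*factorial(k + 1)/(2*2**k*(k + 6)*(k + 7))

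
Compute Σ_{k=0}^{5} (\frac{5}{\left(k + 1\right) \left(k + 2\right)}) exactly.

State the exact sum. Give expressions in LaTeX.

Σ = 30/7

Ratio r(k) = (k + 1)/(k + 3).
A = k + 1, B = k + 3, C = 1.
Key eq: (k + 1)·f(k+1) = (k + 2)·f(k) + (1).
Degrees (1,1,0) ⇒ d ≤ 1.
Match coefficients ⇒ f(k) = k.
Then R = B(k−1)f/C = k*(k + 2), so s_k = R(k)·t_k = 5*k/(k + 1).
Verify: 5/(k**2 + 3*k + 2) matches t_k.
Telescoping: Σ = s_(6) − s_(0) = 30/7 − (0) = 30/7.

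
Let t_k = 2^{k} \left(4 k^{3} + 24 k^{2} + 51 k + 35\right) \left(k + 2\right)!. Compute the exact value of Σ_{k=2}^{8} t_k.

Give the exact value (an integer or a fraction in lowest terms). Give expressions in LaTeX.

Σ = 3883106302560

r(k) = 2*(4*k**4 + 48*k**3 + 219*k**2 + 447*k + 342)/(4*k**3 + 24*k**2 + 51*k + 35) after simplifying.
Normal form (A,B,C) = (2*k + 6, 1, k**3 + 6*k**2 + 51*k/4 + 35/4).
Solve (2*k + 6)·f(k+1) − (1)·f(k) = k**3 + 6*k**2 + 51*k/4 + 35/4.
Bound: deg f ≤ 2.
Solving with deg f ≤ 2: f(k) = (k + 1)*(2*k + 1)/4.
So s_k = (B(k−1)f/C)·t_k = ((k + 1)*(2*k + 1)/(4*k**3 + 24*k**2 + 51*k + 35))·t_k = 2**k*(k + 1)*(2*k + 1)*factorial(k + 2).
Verify: 2**k*(4*k**3 + 24*k**2 + 51*k + 35)*factorial(k + 2) matches t_k.
Evaluate s at k=9 and k=2: 3883106304000 and 1440; difference 3883106302560.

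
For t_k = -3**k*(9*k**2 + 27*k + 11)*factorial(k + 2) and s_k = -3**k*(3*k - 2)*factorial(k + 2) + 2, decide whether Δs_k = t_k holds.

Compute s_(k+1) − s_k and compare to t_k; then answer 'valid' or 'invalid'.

valid (s_(k+1) − s_k reduces to t_k)

s_(k+1) = -3**(k + 1)*(3*k + 1)*factorial(k + 3) + 2
s_(k+1) − s_k = -3**k*(9*k**2 + 27*k + 11)*factorial(k + 2)
(s_(k+1) − s_k) − t_k = 0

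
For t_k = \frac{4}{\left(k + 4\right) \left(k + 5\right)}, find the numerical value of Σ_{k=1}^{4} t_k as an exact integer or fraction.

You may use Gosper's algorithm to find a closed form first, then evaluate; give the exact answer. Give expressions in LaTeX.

Compute t_(k+1)/t_k: get (k + 4)/(k + 6).
Take A(k)=k + 4, B(k)=k + 6, C(k)=1.
f must satisfy (k + 4)·f(k+1) − (k + 5)·f(k) = 1.
deg f ≤ 1 (via 1,1,0).
Coefficient equations give f(k) = k/4.
Get s_k = R·t_k = k/(k + 4) with R(k) = B(k−1)f(k)/C(k) = k*(k + 5)/4.
s_(k+1) − s_k = 4/(k**2 + 9*k + 20) = t_k.
Evaluate s at k=5 and k=1: 5/9 and 1/5; difference 16/45.

Σ = 16/45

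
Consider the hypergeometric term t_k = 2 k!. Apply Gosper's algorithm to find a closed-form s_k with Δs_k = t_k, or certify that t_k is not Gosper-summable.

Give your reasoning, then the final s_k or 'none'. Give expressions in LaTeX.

The ratio is k + 1.
A = k + 1, B = 1, C = 1.
Need (k + 1)·f(k+1) − (1)·f(k) = 1.
From deg A=1, deg B=0, deg C=0: d=-1.
Bound -1 < 0, so the key equation has no polynomial solution.

none (Gosper's algorithm certifies no s_k)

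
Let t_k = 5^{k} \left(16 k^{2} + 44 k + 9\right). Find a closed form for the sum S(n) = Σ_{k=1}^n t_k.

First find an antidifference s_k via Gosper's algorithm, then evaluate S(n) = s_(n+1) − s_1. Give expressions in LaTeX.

The ratio is 5*(16*k**2 + 76*k + 69)/(16*k**2 + 44*k + 9).
Gosper form: A/B · C(k+1)/C(k) with A=5, B=1, C=k**2 + 11*k/4 + 9/16.
Need (5)·f(k+1) − (1)·f(k) = k**2 + 11*k/4 + 9/16.
From deg A=0, deg B=0, deg C=2: d=2.
Match coefficients ⇒ f(k) = (4*k**2 + k - 4)/16.
Get s_k = R·t_k = 5**k*(4*k**2 + k - 4) with R(k) = B(k−1)f(k)/C(k) = (4*k**2 + k - 4)/(16*k**2 + 44*k + 9).
Δs = 5**k*(16*k**2 + 44*k + 9), as required.
Evaluate: s_(n+1) = 5**(n + 1)*(4*n**2 + 9*n + 1); subtract s_(1) = 5 ⇒ S(n) = 20*5**n*n**2 + 45*5**n*n + 5*5**n - 5.

S(n) = 20 \cdot 5^{n} n^{2} + 45 \cdot 5^{n} n + 5 \cdot 5^{n} - 5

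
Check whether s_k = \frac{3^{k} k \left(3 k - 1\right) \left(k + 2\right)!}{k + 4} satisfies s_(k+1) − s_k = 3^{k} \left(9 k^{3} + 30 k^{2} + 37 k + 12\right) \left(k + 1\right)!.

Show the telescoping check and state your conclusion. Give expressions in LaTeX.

s_(k+1) = 3**(k + 1)*(k + 1)*(3*k + 2)*factorial(k + 3)/(k + 5)
s_(k+1) − s_k = 3**k*(9*k**4 + 75*k**3 + 205*k**2 + 227*k + 72)*factorial(k + 2)/((k + 4)*(k + 5))
(s_(k+1) − s_k) − t_k = -2*3**k*(9*k**4 + 66*k**3 + 154*k**2 + 161*k + 48)*factorial(k + 1)/((k + 4)*(k + 5))

Invalid: residual - \frac{2 \cdot 3^{k} \left(9 k^{4} + 66 k^{3} + 154 k^{2} + 161 k + 48\right) \left(k + 1\right)!}{\left(k + 4\right) \left(k + 5\right)} ≠ 0.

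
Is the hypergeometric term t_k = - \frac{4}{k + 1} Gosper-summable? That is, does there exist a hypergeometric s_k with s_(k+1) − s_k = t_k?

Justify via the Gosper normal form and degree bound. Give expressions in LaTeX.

No — key equation has no polynomial f.

Compute t_(k+1)/t_k: get (k + 1)/(k + 2).
Factor: A=k + 1; B=k + 2; C=1.
Solve (k + 1)·f(k+1) − (k + 1)·f(k) = 1.
Degrees (1,1,0) ⇒ d ≤ 0.
Generic f = c0 gives residual -1; -1 = 0 cannot hold, so t_k is not Gosper-summable.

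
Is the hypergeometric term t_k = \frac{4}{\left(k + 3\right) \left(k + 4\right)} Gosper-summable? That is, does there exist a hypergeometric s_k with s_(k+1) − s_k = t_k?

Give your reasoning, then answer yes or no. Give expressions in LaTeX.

t_(k+1)/t_k = (k + 3)/(k + 5).
Gosper form: A/B · C(k+1)/C(k) with A=k + 3, B=k + 5, C=1.
Set up (k + 3)·f(k+1) − (k + 4)·f(k) − (1) = 0.
From deg A=1, deg B=1, deg C=0: d=1.
Coefficient equations give f(k) = k/3.
Get s_k = R·t_k = 4*k/(3*(k + 3)) with R(k) = B(k−1)f(k)/C(k) = k*(k + 4)/3.
s_(k+1) − s_k = 4/(k**2 + 7*k + 12) = t_k.

Yes. s_k = \frac{4 k}{3 \left(k + 3\right)}.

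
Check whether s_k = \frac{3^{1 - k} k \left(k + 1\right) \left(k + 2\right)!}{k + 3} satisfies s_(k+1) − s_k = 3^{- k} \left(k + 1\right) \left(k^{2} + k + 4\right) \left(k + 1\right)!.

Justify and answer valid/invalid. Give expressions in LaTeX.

Invalid: residual - \frac{3^{- k} \left(k + 1\right) \left(k^{3} + 4 k^{2} + 4 k + 12\right) \left(k + 1\right)!}{\left(k + 3\right) \left(k + 4\right)} ≠ 0.

s_(k+1) = (k + 1)*(k + 2)*factorial(k + 3)/(3**k*(k + 4))
s_(k+1) − s_k = (k + 1)*(k**3 + 5*k**2 + 9*k + 18)*factorial(k + 2)/(3**k*(k + 3)*(k + 4))
(s_(k+1) − s_k) − t_k = -(k + 1)*(k**3 + 4*k**2 + 4*k + 12)*factorial(k + 1)/(3**k*(k + 3)*(k + 4))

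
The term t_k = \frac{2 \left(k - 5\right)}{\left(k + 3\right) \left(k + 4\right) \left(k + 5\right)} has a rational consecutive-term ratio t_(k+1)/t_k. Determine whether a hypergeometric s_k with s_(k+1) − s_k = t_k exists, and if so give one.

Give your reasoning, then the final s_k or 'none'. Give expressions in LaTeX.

Ratio r(k) = (k - 4)*(k + 3)/((k - 5)*(k + 6)).
Take A(k)=k + 3, B(k)=k + 6, C(k)=k - 5.
f must satisfy (k + 3)·f(k+1) − (k + 5)·f(k) = k - 5.
Degrees (1,1,1) ⇒ d ≤ 2.
Coefficient equations give f(k) = -k*(k + 19)/12.
Get s_k = R·t_k = k*(-k - 19)/(6*(k + 3)*(k + 4)) with R(k) = B(k−1)f(k)/C(k) = -k*(k + 5)*(k + 19)/(12*(k - 5)).
s_(k+1) − s_k = 2*(k - 5)/(k**3 + 12*k**2 + 47*k + 60) = t_k.

s_k = \frac{k \left(- k - 19\right)}{6 \left(k + 3\right) \left(k + 4\right)}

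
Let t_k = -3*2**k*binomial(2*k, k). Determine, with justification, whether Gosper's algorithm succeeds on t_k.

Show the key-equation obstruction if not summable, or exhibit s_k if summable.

No. Not Gosper-summable.

Step 1: r(k) = 4*(2*k + 1)/(k + 1).
Factor: A=8*k + 4; B=k + 1; C=1.
Solve (8*k + 4)·f(k+1) − (k)·f(k) = 1.
Degrees (1,1,0) ⇒ d ≤ -1.
d = -1 < 0 ⇒ no nonzero polynomial f; not summable.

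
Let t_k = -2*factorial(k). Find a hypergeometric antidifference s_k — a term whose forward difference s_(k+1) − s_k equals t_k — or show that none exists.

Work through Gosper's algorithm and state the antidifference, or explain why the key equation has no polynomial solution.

not Gosper-summable; s_k does not exist

t_(k+1)/t_k = k + 1.
Gosper form: A/B · C(k+1)/C(k) with A=k + 1, B=1, C=1.
Set up (k + 1)·f(k+1) − (1)·f(k) − (1) = 0.
deg f ≤ -1 (via 1,0,0).
Negative degree bound (-1): no f exists, t_k not Gosper-summable.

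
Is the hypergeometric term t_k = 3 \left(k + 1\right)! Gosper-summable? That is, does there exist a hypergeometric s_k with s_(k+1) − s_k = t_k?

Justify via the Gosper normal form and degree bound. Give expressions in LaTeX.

No. Not Gosper-summable.

The ratio is k + 2.
So A=k + 2 and B=1, with C=1.
f must satisfy (k + 2)·f(k+1) − (1)·f(k) = 1.
Degrees (1,0,0) ⇒ d ≤ -1.
deg f ≤ -1 is impossible — no certificate.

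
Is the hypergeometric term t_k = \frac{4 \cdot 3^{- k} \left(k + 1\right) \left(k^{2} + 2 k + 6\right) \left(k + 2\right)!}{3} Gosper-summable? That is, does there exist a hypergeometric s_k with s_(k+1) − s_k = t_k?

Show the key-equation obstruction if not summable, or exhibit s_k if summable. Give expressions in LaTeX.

The ratio is (k + 2)*(k + 3)*(2*k + (k + 1)**2 + 8)/(3*(k + 1)*(k**2 + 2*k + 6)).
Normal form (A,B,C) = (k/3 + 1, 1, k**3 + 3*k**2 + 8*k + 6).
Set up (k/3 + 1)·f(k+1) − (1)·f(k) − (k**3 + 3*k**2 + 8*k + 6) = 0.
deg f ≤ 2 (via 1,0,3).
Match coefficients ⇒ f(k) = 3*k*(k + 1).
Certificate R = B(k−1)f/C = 3*k/(k**2 + 2*k + 6) gives s_k = 4*k*(k + 1)*factorial(k + 2)/3**k.
Verify: 4*(k + 1)*(k**2 + 2*k + 6)*factorial(k + 2)/(3*3**k) matches t_k.

Yes. s_k = 4 \cdot 3^{- k} k \left(k + 1\right) \left(k + 2\right)!.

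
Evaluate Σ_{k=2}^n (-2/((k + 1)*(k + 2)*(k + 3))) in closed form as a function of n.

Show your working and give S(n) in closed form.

Ratio r(k) = (k + 1)/(k + 4).
Take A(k)=k + 1, B(k)=k + 4, C(k)=1.
Set up (k + 1)·f(k+1) − (k + 3)·f(k) − (1) = 0.
Degrees (1,1,0) ⇒ d ≤ 2.
Match coefficients ⇒ f(k) = k*(k + 3)/4.
So s_k = (B(k−1)f/C)·t_k = (k*(k + 3)**2/4)·t_k = k*(-k - 3)/(2*(k + 1)*(k + 2)).
Verify: -2/(k**3 + 6*k**2 + 11*k + 6) matches t_k.
s_(n+1) = (-n**2 - 5*n - 4)/(2*(n**2 + 5*n + 6)) and s_(2) = -5/12, so S(n) = (-n**2 - 5*n + 6)/(12*(n**2 + 5*n + 6)).

S(n) = (-n**2 - 5*n + 6)/(12*(n**2 + 5*n + 6))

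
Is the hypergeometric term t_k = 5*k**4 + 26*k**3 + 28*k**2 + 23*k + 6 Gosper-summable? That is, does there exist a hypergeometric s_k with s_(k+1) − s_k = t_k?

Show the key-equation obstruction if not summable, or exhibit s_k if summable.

Compute t_(k+1)/t_k: get (5*k**4 + 46*k**3 + 136*k**2 + 177*k + 88)/(5*k**4 + 26*k**3 + 28*k**2 + 23*k + 6).
Factor: A=1; B=1; C=k**4 + 26*k**3/5 + 28*k**2/5 + 23*k/5 + 6/5.
f must satisfy (1)·f(k+1) − (1)·f(k) = k**4 + 26*k**3/5 + 28*k**2/5 + 23*k/5 + 6/5.
deg f ≤ 5 (via 0,0,4).
Solve for f: f(k) = k*(k**4 + 4*k**3 - 2*k**2 + 4*k - 1)/5 (degree 5 ≤ 5).
R(k) = B(k−1)·f(k)/C(k) = k*(k**4 + 4*k**3 - 2*k**2 + 4*k - 1)/(5*k**4 + 26*k**3 + 28*k**2 + 23*k + 6); s_k = R·t_k = k*(k**4 + 4*k**3 - 2*k**2 + 4*k - 1).
Δs = 5*k**4 + 26*k**3 + 28*k**2 + 23*k + 6, as required.

Yes. s_k = k*(k**4 + 4*k**3 - 2*k**2 + 4*k - 1).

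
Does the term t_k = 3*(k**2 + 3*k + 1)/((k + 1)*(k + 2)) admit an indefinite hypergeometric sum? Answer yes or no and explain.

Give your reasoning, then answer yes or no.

r(k) = (k + 1)*(3*k + (k + 1)**2 + 4)/((k + 3)*(k**2 + 3*k + 1)) after simplifying.
Take A(k)=k + 1, B(k)=k + 3, C(k)=k**2 + 3*k + 1.
Key eq: (k + 1)·f(k+1) = (k + 2)·f(k) + (k**2 + 3*k + 1).
Bound: deg f ≤ 2.
Match coefficients ⇒ f(k) = k**2.
R(k) = B(k−1)·f(k)/C(k) = k**2*(k + 2)/(k**2 + 3*k + 1); s_k = R·t_k = 3*k**2/(k + 1).
Check: Δs_k = 3*(k**2 + 3*k + 1)/(k**2 + 3*k + 2). ✓

Yes. s_k = 3*k**2/(k + 1).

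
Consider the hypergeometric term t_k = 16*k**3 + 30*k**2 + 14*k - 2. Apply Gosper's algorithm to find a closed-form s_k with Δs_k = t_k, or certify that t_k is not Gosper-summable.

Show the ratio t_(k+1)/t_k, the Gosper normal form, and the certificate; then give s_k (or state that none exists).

Ratio r(k) = (8*k**3 + 39*k**2 + 61*k + 29)/(8*k**3 + 15*k**2 + 7*k - 1).
So A=1 and B=1, with C=k**3 + 15*k**2/8 + 7*k/8 - 1/8.
Need (1)·f(k+1) − (1)·f(k) = k**3 + 15*k**2/8 + 7*k/8 - 1/8.
d = 4 from the (0,0,3) case.
A polynomial solution: f(k) = k*(2*k**3 + k**2 - 2*k - 2)/8.
R(k) = B(k−1)·f(k)/C(k) = k*(2*k**3 + k**2 - 2*k - 2)/(8*k**3 + 15*k**2 + 7*k - 1); s_k = R·t_k = 2*k*(2*k**3 + k**2 - 2*k - 2).
Check: Δs_k = 16*k**3 + 30*k**2 + 14*k - 2. ✓

s_k = 2*k*(2*k**3 + k**2 - 2*k - 2)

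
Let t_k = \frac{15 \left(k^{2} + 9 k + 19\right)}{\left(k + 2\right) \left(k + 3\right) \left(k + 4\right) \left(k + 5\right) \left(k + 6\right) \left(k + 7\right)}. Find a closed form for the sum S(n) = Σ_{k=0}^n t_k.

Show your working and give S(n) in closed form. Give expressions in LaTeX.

S(n) = \frac{5 \left(n^{3} + 15 n^{2} + 71 n + 57\right)}{48 \left(n^{3} + 15 n^{2} + 71 n + 105\right)}

Ratio r(k) = (k + 2)*(9*k + (k + 1)**2 + 28)/((k + 8)*(k**2 + 9*k + 19)).
A = k + 2, B = k + 8, C = k**2 + 9*k + 19.
Solve (k + 2)·f(k+1) − (k + 7)·f(k) = k**2 + 9*k + 19.
Bound: deg f ≤ 5.
A polynomial solution: f(k) = k*(k + 3)*(k + 5)*(k**2 + 12*k + 44)/144.
Then R = B(k−1)f/C = k*(k + 3)*(k + 5)*(k + 7)*(k**2 + 12*k + 44)/(144*(k**2 + 9*k + 19)), so s_k = R(k)·t_k = 5*k*(k**2 + 12*k + 44)/(48*(k**3 + 12*k**2 + 44*k + 48)).
Δs = 15*(k**2 + 9*k + 19)/(k**6 + 27*k**5 + 295*k**4 + 1665*k**3 + 5104*k**2 + 8028*k + 5040), as required.
Σ_(k=0)^n t_k = s_(n+1) − s_(0) = (5*(n**3 + 15*n**2 + 71*n + 57)/(48*(n**3 + 15*n**2 + 71*n + 105))) − (0), i.e. 5*(n**3 + 15*n**2 + 71*n + 57)/(48*(n**3 + 15*n**2 + 71*n + 105)).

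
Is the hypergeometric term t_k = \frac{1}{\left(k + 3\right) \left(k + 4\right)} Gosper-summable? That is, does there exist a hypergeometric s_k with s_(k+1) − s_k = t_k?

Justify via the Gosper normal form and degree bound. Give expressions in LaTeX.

Yes. s_k = \frac{k}{3 \left(k + 3\right)}.

Step 1: r(k) = (k + 3)/(k + 5).
Factor: A=k + 3; B=k + 5; C=1.
Key eq: (k + 3)·f(k+1) = (k + 4)·f(k) + (1).
Bound: deg f ≤ 1.
Solve for f: f(k) = k/3 (degree 1 ≤ 1).
So s_k = (B(k−1)f/C)·t_k = (k*(k + 4)/3)·t_k = k/(3*(k + 3)).
Check: Δs_k = 1/(k**2 + 7*k + 12). ✓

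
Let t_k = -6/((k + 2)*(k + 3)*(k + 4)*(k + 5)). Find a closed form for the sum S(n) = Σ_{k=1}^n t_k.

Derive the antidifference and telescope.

S(n) = n*(-n**2 - 12*n - 47)/(30*(n**3 + 12*n**2 + 47*n + 60))

t_(k+1)/t_k = (k + 2)/(k + 6).
A = k + 2, B = k + 6, C = 1.
Need (k + 2)·f(k+1) − (k + 5)·f(k) = 1.
Bound: deg f ≤ 3.
A polynomial solution: f(k) = k*(k**2 + 9*k + 26)/72.
R(k) = B(k−1)·f(k)/C(k) = k*(k + 5)*(k**2 + 9*k + 26)/72; s_k = R·t_k = k*(-k**2 - 9*k - 26)/(12*(k + 2)*(k + 3)*(k + 4)).
Verify: -6/(k**4 + 14*k**3 + 71*k**2 + 154*k + 120) matches t_k.
Telescope: S(n) = s_(n+1) − s_(1) = (-n**3 - 12*n**2 - 47*n - 36)/(12*(n**3 + 12*n**2 + 47*n + 60)) − (-1/20) = n*(-n**2 - 12*n - 47)/(30*(n**3 + 12*n**2 + 47*n + 60)).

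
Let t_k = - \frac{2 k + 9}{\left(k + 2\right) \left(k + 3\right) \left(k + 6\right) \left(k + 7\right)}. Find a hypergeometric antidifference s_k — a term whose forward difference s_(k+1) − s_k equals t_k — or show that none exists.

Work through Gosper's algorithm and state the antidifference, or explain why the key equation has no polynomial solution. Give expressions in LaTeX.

r(k) = (k + 2)*(k + 6)*(2*k + 11)/((k + 4)*(k + 8)*(2*k + 9)) after simplifying.
So A=k + 2 and B=k + 8, with C=k**3 + 27*k**2/2 + 121*k/2 + 90.
Solve (k + 2)·f(k+1) − (k + 7)·f(k) = k**3 + 27*k**2/2 + 121*k/2 + 90.
Bound: deg f ≤ 5.
Match coefficients ⇒ f(k) = k*(k + 3)*(k + 4)*(k + 5)*(k + 8)/24.
Then R = B(k−1)f/C = k*(k + 3)*(k + 7)*(k + 8)/(12*(2*k + 9)), so s_k = R(k)·t_k = k*(-k - 8)/(12*(k**2 + 8*k + 12)).
Check: Δs_k = (-2*k - 9)/(k**4 + 18*k**3 + 113*k**2 + 288*k + 252). ✓

s_k = \frac{k \left(- k - 8\right)}{12 \left(k^{2} + 8 k + 12\right)}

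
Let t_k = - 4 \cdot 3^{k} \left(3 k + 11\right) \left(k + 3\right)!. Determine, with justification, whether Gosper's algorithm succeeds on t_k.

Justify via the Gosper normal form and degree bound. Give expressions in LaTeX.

Yes. s_k = - 4 \cdot 3^{k} \left(k + 3\right)!.

Ratio r(k) = 3*(k + 4)*(3*k + 14)/(3*k + 11).
Normal form (A,B,C) = (3*k + 12, 1, k + 11/3).
Set up (3*k + 12)·f(k+1) − (1)·f(k) − (k + 11/3) = 0.
From deg A=1, deg B=0, deg C=1: d=0.
Match coefficients ⇒ f(k) = 1/3.
Get s_k = R·t_k = -4*3**k*factorial(k + 3) with R(k) = B(k−1)f(k)/C(k) = 1/(3*k + 11).
s_(k+1) − s_k = -4*3**k*(3*k + 11)*factorial(k + 3) = t_k.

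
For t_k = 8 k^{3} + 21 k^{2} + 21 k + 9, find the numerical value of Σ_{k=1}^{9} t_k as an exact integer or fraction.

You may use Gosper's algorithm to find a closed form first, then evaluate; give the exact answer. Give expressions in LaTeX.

Σ = 23211

The ratio is (8*k**3 + 45*k**2 + 87*k + 59)/(8*k**3 + 21*k**2 + 21*k + 9).
Take A(k)=1, B(k)=1, C(k)=k**3 + 21*k**2/8 + 21*k/8 + 9/8.
f must satisfy (1)·f(k+1) − (1)·f(k) = k**3 + 21*k**2/8 + 21*k/8 + 9/8.
deg f ≤ 4 (via 0,0,3).
Solve for f: f(k) = k*(2*k**3 + 3*k**2 + 2*k + 2)/8 (degree 4 ≤ 4).
Get s_k = R·t_k = k*(2*k**3 + 3*k**2 + 2*k + 2) with R(k) = B(k−1)f(k)/C(k) = k*(2*k**3 + 3*k**2 + 2*k + 2)/(8*k**3 + 21*k**2 + 21*k + 9).
s_(k+1) − s_k = 8*k**3 + 21*k**2 + 21*k + 9 = t_k.
Evaluate s at k=10 and k=1: 23220 and 9; difference 23211.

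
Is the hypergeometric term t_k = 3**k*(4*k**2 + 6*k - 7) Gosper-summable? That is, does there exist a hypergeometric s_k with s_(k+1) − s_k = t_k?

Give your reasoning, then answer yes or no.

Ratio r(k) = 3*(4*k**2 + 14*k + 3)/(4*k**2 + 6*k - 7).
Factor: A=3; B=1; C=k**2 + 3*k/2 - 7/4.
Solve (3)·f(k+1) − (1)·f(k) = k**2 + 3*k/2 - 7/4.
deg f ≤ 2 (via 0,0,2).
Coefficient equations give f(k) = (k - 2)*(2*k + 1)/4.
So s_k = (B(k−1)f/C)·t_k = ((k - 2)*(2*k + 1)/(4*k**2 + 6*k - 7))·t_k = 3**k*(2*k**2 - 3*k - 2).
Check: Δs_k = 3**k*(4*k**2 + 6*k - 7). ✓

Yes. s_k = 3**k*(2*k**2 - 3*k - 2).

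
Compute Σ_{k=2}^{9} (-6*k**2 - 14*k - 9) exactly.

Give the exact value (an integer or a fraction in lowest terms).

Σ = -2392

Compute t_(k+1)/t_k: get (6*k**2 + 26*k + 29)/(6*k**2 + 14*k + 9).
Normal form (A,B,C) = (1, 1, k**2 + 7*k/3 + 3/2).
Key eq: (1)·f(k+1) = (1)·f(k) + (k**2 + 7*k/3 + 3/2).
Bound: deg f ≤ 3.
Coefficient equations give f(k) = k*(2*k**2 + 4*k + 3)/6.
Certificate R = B(k−1)f/C = k*(2*k**2 + 4*k + 3)/(6*k**2 + 14*k + 9) gives s_k = k*(-2*k**2 - 4*k - 3).
Δs = -6*k**2 - 14*k - 9, as required.
Evaluate s at k=10 and k=2: -2430 and -38; difference -2392.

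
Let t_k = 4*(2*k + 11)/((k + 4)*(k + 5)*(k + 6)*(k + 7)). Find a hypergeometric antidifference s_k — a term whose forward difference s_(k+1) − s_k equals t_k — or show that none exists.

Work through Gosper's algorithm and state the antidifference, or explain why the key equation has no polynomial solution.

s_k = k*(k + 10)/(6*(k**2 + 10*k + 24))

Step 1: r(k) = (k + 4)*(2*k + 13)/((k + 8)*(2*k + 11)).
So A=k + 4 and B=k + 8, with C=k + 11/2.
Key eq: (k + 4)·f(k+1) = (k + 7)·f(k) + (k + 11/2).
Bound: deg f ≤ 3.
A polynomial solution: f(k) = k*(k + 5)*(k + 10)/48.
R(k) = B(k−1)·f(k)/C(k) = k*(k + 5)*(k + 7)*(k + 10)/(24*(2*k + 11)); s_k = R·t_k = k*(k + 10)/(6*(k**2 + 10*k + 24)).
Δs = 4*(2*k + 11)/(k**4 + 22*k**3 + 179*k**2 + 638*k + 840), as required.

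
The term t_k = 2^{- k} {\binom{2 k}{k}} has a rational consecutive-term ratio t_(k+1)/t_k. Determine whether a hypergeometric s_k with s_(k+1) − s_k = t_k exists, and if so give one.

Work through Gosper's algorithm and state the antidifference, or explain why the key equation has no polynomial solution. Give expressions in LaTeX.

Compute t_(k+1)/t_k: get (2*k + 1)/(k + 1).
Normal form (A,B,C) = (2*k + 1, k + 1, 1).
Solve (2*k + 1)·f(k+1) − (k)·f(k) = 1.
Degrees (1,1,0) ⇒ d ≤ -1.
Negative degree bound (-1): no f exists, t_k not Gosper-summable.

none — t_k is not Gosper-summable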